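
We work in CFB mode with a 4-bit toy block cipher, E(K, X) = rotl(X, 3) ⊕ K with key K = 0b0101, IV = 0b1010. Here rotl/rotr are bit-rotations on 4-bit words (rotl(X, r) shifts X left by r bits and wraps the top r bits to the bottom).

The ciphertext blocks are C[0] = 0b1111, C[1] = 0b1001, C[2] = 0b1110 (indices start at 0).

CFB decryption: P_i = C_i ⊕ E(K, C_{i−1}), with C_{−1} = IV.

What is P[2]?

P[2] = 0b0111

P[2]: E(K, 0b1001) = 0b1001; 0b1110 ⊕ 0b1001 = 0b0111.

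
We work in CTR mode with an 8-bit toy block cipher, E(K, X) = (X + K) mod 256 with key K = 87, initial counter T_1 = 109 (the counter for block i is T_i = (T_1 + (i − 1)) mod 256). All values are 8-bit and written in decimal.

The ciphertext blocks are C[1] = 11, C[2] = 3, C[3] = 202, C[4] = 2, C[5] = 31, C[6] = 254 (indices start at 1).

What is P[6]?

P[6] = 55

CTR decryption: S_i = E(K, T_i) where T_i is the counter for block i; P_i = C_i ⊕ S_i.
P[6]: T = 114, S = E(K, T) = 201; 254 ⊕ 201 = 55.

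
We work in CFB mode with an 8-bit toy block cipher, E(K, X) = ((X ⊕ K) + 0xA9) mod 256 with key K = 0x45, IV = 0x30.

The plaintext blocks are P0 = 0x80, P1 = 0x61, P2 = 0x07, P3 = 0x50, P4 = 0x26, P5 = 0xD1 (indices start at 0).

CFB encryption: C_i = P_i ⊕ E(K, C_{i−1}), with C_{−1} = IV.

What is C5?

C0: E(K, 0x30) = 0x1E; 0x80 ⊕ 0x1E = 0x9E.
C1: E(K, 0x9E) = 0x84; 0x61 ⊕ 0x84 = 0xE5.
C2: E(K, 0xE5) = 0x49; 0x07 ⊕ 0x49 = 0x4E.
C3: E(K, 0x4E) = 0xB4; 0x50 ⊕ 0xB4 = 0xE4.
C4: E(K, 0xE4) = 0x4A; 0x26 ⊕ 0x4A = 0x6C.
C5: E(K, 0x6C) = 0xD2; 0xD1 ⊕ 0xD2 = 0x03.

C5 = 0x03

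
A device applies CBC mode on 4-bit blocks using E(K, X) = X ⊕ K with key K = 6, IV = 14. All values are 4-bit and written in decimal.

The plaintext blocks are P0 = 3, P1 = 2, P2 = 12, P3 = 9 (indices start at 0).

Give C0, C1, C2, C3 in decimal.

C0 = 11, C1 = 15, C2 = 5, C3 = 10

CBC encryption: C_i = E(K, P_i ⊕ C_{i−1}), with C_{−1} = IV.
C0: P0 ⊕ 14 = 13; E(K, 13) = 11.
C1: P1 ⊕ 11 = 9; E(K, 9) = 15.
C2: P2 ⊕ 15 = 3; E(K, 3) = 5.
C3: P3 ⊕ 5 = 12; E(K, 12) = 10.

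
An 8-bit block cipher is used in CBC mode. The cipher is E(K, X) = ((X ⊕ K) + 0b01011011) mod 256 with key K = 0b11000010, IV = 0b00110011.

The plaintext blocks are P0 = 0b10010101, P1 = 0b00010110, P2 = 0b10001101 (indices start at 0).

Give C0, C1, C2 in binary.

CBC encryption: C_i = E(K, P_i ⊕ C_{i−1}), with C_{−1} = IV.
C0: P0 ⊕ 0b00110011 = 0b10100110; E(K, 0b10100110) = 0b10111111.
C1: P1 ⊕ 0b10111111 = 0b10101001; E(K, 0b10101001) = 0b11000110.
C2: P2 ⊕ 0b11000110 = 0b01001011; E(K, 0b01001011) = 0b11100100.

C0 = 0b10111111, C1 = 0b11000110, C2 = 0b11100100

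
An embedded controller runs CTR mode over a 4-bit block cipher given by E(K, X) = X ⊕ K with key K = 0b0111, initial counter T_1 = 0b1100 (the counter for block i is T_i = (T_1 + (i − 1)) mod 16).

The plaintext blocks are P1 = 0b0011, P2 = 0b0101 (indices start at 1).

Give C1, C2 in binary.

CTR encryption: S_i = E(K, T_i) where T_i is the counter for block i; C_i = P_i ⊕ S_i.
C1: T = 0b1100, S = E(K, T) = 0b1011; 0b0011 ⊕ 0b1011 = 0b1000.
C2: T = 0b1101, S = E(K, T) = 0b1010; 0b0101 ⊕ 0b1010 = 0b1111.

C1 = 0b1000, C2 = 0b1111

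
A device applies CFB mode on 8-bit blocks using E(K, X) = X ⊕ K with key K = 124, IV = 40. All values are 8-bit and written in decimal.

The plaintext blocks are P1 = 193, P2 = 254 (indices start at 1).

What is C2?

C2 = 23

CFB encryption: C_i = P_i ⊕ E(K, C_{i−1}), with C_{0} = IV.
C1: E(K, 40) = 84; 193 ⊕ 84 = 149.
C2: E(K, 149) = 233; 254 ⊕ 233 = 23.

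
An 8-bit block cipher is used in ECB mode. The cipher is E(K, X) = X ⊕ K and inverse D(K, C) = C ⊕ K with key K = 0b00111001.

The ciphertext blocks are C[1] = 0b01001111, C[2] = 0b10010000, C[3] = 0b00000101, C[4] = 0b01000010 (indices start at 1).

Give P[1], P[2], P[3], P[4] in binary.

ECB decryption: P_i = D(K, C_i).
P[1]: D(K, 0b01001111) = 0b01110110.
P[2]: D(K, 0b10010000) = 0b10101001.
P[3]: D(K, 0b00000101) = 0b00111100.
P[4]: D(K, 0b01000010) = 0b01111011.

P[1] = 0b01110110, P[2] = 0b10101001, P[3] = 0b00111100, P[4] = 0b01111011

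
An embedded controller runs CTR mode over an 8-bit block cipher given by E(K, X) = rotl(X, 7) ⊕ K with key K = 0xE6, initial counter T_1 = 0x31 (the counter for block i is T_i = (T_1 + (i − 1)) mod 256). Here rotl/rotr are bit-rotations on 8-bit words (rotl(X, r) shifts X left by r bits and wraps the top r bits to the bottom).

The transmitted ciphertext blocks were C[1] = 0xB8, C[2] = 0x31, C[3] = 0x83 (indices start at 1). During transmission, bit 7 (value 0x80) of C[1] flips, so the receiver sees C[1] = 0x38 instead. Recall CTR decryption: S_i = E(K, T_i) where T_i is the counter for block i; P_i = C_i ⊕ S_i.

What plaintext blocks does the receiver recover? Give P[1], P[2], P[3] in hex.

P[1] = 0x46, P[2] = 0xCE, P[3] = 0xFC

Only C[1] changed, to 0x38. In CTR, a change in C_i flips the same bit in P_i only; the keystream is unaffected. Decrypting the received ciphertext:
P[1]: T = 0x31, S = E(K, T) = 0x7E; 0x38 ⊕ 0x7E = 0x46.
P[2]: T = 0x32, S = E(K, T) = 0xFF; 0x31 ⊕ 0xFF = 0xCE.
P[3]: T = 0x33, S = E(K, T) = 0x7F; 0x83 ⊕ 0x7F = 0xFC.
Blocks that differ from the original plaintext: P[1].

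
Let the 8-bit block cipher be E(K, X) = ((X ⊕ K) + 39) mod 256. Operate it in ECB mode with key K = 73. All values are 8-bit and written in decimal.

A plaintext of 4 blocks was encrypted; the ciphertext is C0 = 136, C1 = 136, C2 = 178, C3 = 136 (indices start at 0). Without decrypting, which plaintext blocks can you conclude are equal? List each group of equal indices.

P0 = P1 = P3

ECB encrypts each block independently with the same key, so equal ciphertext blocks imply equal plaintext blocks.
C0 = C1 = C3 = 136, so P0 = P1 = P3.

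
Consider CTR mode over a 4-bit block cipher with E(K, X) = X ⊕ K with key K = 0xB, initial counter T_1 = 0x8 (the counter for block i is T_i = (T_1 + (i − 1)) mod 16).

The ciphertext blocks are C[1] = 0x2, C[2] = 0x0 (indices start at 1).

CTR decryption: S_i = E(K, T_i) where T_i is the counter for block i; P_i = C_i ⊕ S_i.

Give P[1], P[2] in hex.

P[1] = 0x1, P[2] = 0x2

P[1]: T = 0x8, S = E(K, T) = 0x3; 0x2 ⊕ 0x3 = 0x1.
P[2]: T = 0x9, S = E(K, T) = 0x2; 0x0 ⊕ 0x2 = 0x2.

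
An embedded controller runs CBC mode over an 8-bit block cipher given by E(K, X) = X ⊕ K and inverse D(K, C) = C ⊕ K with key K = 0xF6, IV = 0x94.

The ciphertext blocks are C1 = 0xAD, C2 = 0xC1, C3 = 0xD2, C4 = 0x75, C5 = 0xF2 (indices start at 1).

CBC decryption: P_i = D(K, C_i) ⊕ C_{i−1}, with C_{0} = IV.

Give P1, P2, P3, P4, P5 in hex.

P1: D(K, 0xAD) = 0x5B; 0x5B ⊕ 0x94 = 0xCF.
P2: D(K, 0xC1) = 0x37; 0x37 ⊕ 0xAD = 0x9A.
P3: D(K, 0xD2) = 0x24; 0x24 ⊕ 0xC1 = 0xE5.
P4: D(K, 0x75) = 0x83; 0x83 ⊕ 0xD2 = 0x51.
P5: D(K, 0xF2) = 0x04; 0x04 ⊕ 0x75 = 0x71.

P1 = 0xCF, P2 = 0x9A, P3 = 0xE5, P4 = 0x51, P5 = 0x71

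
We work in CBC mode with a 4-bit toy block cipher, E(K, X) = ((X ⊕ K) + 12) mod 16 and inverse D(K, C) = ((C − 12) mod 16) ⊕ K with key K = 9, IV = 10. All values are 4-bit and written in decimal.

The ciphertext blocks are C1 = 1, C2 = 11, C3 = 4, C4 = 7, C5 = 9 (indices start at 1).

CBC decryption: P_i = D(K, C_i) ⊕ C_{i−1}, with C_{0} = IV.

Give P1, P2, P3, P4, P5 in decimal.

P1 = 6, P2 = 7, P3 = 10, P4 = 6, P5 = 3

P1: D(K, 1) = 12; 12 ⊕ 10 = 6.
P2: D(K, 11) = 6; 6 ⊕ 1 = 7.
P3: D(K, 4) = 1; 1 ⊕ 11 = 10.
P4: D(K, 7) = 2; 2 ⊕ 4 = 6.
P5: D(K, 9) = 4; 4 ⊕ 7 = 3.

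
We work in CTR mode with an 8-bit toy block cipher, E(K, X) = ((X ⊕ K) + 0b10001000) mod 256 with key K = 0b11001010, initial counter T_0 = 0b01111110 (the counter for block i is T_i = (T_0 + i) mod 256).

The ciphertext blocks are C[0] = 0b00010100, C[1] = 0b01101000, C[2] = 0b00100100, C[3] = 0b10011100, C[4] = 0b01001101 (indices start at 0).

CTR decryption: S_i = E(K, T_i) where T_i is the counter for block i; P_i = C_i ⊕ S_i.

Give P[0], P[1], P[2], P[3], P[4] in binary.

P[0] = 0b00101000, P[1] = 0b01010101, P[2] = 0b11110110, P[3] = 0b01001111, P[4] = 0b10011101

P[0]: T = 0b01111110, S = E(K, T) = 0b00111100; 0b00010100 ⊕ 0b00111100 = 0b00101000.
P[1]: T = 0b01111111, S = E(K, T) = 0b00111101; 0b01101000 ⊕ 0b00111101 = 0b01010101.
P[2]: T = 0b10000000, S = E(K, T) = 0b11010010; 0b00100100 ⊕ 0b11010010 = 0b11110110.
P[3]: T = 0b10000001, S = E(K, T) = 0b11010011; 0b10011100 ⊕ 0b11010011 = 0b01001111.
P[4]: T = 0b10000010, S = E(K, T) = 0b11010000; 0b01001101 ⊕ 0b11010000 = 0b10011101.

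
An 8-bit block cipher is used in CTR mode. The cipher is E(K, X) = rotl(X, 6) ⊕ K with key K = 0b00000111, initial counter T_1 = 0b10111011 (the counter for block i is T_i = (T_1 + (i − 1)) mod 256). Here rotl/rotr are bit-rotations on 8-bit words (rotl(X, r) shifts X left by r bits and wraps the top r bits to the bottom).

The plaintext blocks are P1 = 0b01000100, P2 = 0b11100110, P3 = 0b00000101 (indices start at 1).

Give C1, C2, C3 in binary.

C1 = 0b10101101, C2 = 0b11001110, C3 = 0b01101101

CTR encryption: S_i = E(K, T_i) where T_i is the counter for block i; C_i = P_i ⊕ S_i.
C1: T = 0b10111011, S = E(K, T) = 0b11101001; 0b01000100 ⊕ 0b11101001 = 0b10101101.
C2: T = 0b10111100, S = E(K, T) = 0b00101000; 0b11100110 ⊕ 0b00101000 = 0b11001110.
C3: T = 0b10111101, S = E(K, T) = 0b01101000; 0b00000101 ⊕ 0b01101000 = 0b01101101.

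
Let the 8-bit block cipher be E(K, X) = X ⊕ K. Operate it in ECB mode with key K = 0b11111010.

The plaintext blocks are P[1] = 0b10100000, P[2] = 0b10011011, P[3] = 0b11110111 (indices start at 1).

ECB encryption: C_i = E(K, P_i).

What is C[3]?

C[3] = 0b00001101

C[3]: E(K, 0b11110111) = 0b00001101.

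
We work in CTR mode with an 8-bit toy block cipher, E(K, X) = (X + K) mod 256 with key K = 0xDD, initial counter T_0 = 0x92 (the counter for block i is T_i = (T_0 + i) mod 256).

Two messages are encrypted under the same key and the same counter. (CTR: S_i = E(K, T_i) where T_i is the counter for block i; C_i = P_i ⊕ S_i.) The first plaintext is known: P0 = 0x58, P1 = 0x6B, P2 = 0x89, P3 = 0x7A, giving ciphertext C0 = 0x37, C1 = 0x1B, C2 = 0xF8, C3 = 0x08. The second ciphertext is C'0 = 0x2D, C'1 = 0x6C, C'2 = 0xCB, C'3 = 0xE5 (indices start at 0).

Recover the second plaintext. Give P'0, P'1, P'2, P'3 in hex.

P'0 = 0x42, P'1 = 0x1C, P'2 = 0xBA, P'3 = 0x97

In CTR with a reused counter, both messages share the same keystream S_i, so C_i ⊕ C'_i = P_i ⊕ P'_i and thus P'_i = P_i ⊕ C_i ⊕ C'_i.
P'0: 0x58 ⊕ 0x37 ⊕ 0x2D = 0x42.
P'1: 0x6B ⊕ 0x1B ⊕ 0x6C = 0x1C.
P'2: 0x89 ⊕ 0xF8 ⊕ 0xCB = 0xBA.
P'3: 0x7A ⊕ 0x08 ⊕ 0xE5 = 0x97.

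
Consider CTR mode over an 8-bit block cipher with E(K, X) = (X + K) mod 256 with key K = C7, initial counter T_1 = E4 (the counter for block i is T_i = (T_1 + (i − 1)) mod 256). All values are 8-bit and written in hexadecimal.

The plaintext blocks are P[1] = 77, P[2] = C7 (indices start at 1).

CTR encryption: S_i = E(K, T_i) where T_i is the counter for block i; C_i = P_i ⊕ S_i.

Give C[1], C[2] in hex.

C[1]: T = E4, S = E(K, T) = AB; 77 ⊕ AB = DC.
C[2]: T = E5, S = E(K, T) = AC; C7 ⊕ AC = 6B.

C[1] = DC, C[2] = 6B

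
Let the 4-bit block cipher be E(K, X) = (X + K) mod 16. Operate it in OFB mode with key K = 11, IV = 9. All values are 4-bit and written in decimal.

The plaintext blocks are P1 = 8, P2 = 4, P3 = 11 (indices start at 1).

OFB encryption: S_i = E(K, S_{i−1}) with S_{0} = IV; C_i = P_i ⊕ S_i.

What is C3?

C3 = 1

C1: S = E(K, 9) = 4; 8 ⊕ 4 = 12.
C2: S = E(K, 4) = 15; 4 ⊕ 15 = 11.
C3: S = E(K, 15) = 10; 11 ⊕ 10 = 1.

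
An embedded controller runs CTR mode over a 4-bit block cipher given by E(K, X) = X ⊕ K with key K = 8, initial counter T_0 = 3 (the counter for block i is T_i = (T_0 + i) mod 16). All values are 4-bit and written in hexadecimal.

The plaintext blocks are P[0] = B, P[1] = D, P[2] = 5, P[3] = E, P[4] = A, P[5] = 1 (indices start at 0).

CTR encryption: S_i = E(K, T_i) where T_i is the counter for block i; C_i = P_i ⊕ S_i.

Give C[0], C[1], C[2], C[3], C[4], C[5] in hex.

C[0] = 0, C[1] = 1, C[2] = 8, C[3] = 0, C[4] = 5, C[5] = 1

C[0]: T = 3, S = E(K, T) = B; B ⊕ B = 0.
C[1]: T = 4, S = E(K, T) = C; D ⊕ C = 1.
C[2]: T = 5, S = E(K, T) = D; 5 ⊕ D = 8.
C[3]: T = 6, S = E(K, T) = E; E ⊕ E = 0.
C[4]: T = 7, S = E(K, T) = F; A ⊕ F = 5.
C[5]: T = 8, S = E(K, T) = 0; 1 ⊕ 0 = 1.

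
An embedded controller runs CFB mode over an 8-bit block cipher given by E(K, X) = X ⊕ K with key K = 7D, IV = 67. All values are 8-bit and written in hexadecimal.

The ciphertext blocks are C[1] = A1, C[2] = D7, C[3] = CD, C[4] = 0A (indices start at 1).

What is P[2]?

P[2] = 0B

CFB decryption: P_i = C_i ⊕ E(K, C_{i−1}), with C_{0} = IV.
P[2]: E(K, A1) = DC; D7 ⊕ DC = 0B.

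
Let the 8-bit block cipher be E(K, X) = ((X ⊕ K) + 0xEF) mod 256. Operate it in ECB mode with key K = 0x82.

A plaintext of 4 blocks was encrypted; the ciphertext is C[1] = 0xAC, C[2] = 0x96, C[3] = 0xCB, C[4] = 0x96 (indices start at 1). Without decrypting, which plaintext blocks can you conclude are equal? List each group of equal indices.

P[2] = P[4]

ECB encrypts each block independently with the same key, so equal ciphertext blocks imply equal plaintext blocks.
C[2] = C[4] = 0x96, so P[2] = P[4].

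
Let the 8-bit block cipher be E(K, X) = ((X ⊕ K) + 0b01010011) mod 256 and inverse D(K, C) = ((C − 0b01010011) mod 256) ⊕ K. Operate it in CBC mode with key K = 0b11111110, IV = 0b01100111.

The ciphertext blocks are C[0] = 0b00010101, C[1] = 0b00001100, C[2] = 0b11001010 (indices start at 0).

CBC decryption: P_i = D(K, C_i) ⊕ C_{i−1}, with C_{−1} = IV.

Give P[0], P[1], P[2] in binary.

P[0]: D(K, 0b00010101) = 0b00111100; 0b00111100 ⊕ 0b01100111 = 0b01011011.
P[1]: D(K, 0b00001100) = 0b01000111; 0b01000111 ⊕ 0b00010101 = 0b01010010.
P[2]: D(K, 0b11001010) = 0b10001001; 0b10001001 ⊕ 0b00001100 = 0b10000101.

P[0] = 0b01011011, P[1] = 0b01010010, P[2] = 0b10000101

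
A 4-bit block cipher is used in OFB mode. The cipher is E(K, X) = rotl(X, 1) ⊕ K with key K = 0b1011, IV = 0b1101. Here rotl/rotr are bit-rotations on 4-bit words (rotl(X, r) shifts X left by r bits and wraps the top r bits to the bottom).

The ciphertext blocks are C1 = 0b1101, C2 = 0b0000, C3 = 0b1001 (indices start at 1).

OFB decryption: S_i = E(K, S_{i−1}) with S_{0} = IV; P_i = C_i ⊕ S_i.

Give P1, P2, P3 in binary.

P1 = 0b1101, P2 = 0b1011, P3 = 0b0101

P1: S = E(K, 0b1101) = 0b0000; 0b1101 ⊕ 0b0000 = 0b1101.
P2: S = E(K, 0b0000) = 0b1011; 0b0000 ⊕ 0b1011 = 0b1011.
P3: S = E(K, 0b1011) = 0b1100; 0b1001 ⊕ 0b1100 = 0b0101.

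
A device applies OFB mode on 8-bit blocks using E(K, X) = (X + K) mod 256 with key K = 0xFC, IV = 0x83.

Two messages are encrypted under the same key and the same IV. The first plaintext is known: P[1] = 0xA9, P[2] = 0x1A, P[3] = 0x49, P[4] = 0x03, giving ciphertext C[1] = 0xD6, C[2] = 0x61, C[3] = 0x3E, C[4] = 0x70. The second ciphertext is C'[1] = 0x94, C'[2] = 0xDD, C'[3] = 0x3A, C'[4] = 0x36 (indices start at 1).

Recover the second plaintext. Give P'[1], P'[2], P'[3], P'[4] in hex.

P'[1] = 0xEB, P'[2] = 0xA6, P'[3] = 0x4D, P'[4] = 0x45

In OFB with a reused IV, both messages share the same keystream S_i, so C_i ⊕ C'_i = P_i ⊕ P'_i and thus P'_i = P_i ⊕ C_i ⊕ C'_i.
P'[1]: 0xA9 ⊕ 0xD6 ⊕ 0x94 = 0xEB.
P'[2]: 0x1A ⊕ 0x61 ⊕ 0xDD = 0xA6.
P'[3]: 0x49 ⊕ 0x3E ⊕ 0x3A = 0x4D.
P'[4]: 0x03 ⊕ 0x70 ⊕ 0x36 = 0x45.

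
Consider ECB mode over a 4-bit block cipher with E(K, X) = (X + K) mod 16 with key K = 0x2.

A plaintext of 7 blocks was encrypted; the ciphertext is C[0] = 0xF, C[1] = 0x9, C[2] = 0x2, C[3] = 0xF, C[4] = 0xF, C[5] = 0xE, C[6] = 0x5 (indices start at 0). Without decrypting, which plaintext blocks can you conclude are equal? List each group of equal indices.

ECB encrypts each block independently with the same key, so equal ciphertext blocks imply equal plaintext blocks.
C[0] = C[3] = C[4] = 0xF, so P[0] = P[3] = P[4].

P[0] = P[3] = P[4]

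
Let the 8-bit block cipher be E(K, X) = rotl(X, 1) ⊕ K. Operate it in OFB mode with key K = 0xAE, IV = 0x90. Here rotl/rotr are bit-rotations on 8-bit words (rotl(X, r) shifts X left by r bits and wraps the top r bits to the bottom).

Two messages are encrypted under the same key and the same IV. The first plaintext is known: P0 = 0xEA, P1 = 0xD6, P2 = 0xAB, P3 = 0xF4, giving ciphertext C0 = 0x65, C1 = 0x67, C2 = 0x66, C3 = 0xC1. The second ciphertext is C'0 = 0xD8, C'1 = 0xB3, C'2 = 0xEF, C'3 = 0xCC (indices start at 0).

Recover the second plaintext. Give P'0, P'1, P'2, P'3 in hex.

In OFB with a reused IV, both messages share the same keystream S_i, so C_i ⊕ C'_i = P_i ⊕ P'_i and thus P'_i = P_i ⊕ C_i ⊕ C'_i.
P'0: 0xEA ⊕ 0x65 ⊕ 0xD8 = 0x57.
P'1: 0xD6 ⊕ 0x67 ⊕ 0xB3 = 0x02.
P'2: 0xAB ⊕ 0x66 ⊕ 0xEF = 0x22.
P'3: 0xF4 ⊕ 0xC1 ⊕ 0xCC = 0xF9.

P'0 = 0x57, P'1 = 0x02, P'2 = 0x22, P'3 = 0xF9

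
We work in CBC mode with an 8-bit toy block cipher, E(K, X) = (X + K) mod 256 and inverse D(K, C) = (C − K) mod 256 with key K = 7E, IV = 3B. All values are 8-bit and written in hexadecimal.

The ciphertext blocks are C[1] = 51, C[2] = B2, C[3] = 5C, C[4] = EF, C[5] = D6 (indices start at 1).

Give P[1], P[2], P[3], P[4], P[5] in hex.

CBC decryption: P_i = D(K, C_i) ⊕ C_{i−1}, with C_{0} = IV.
P[1]: D(K, 51) = D3; D3 ⊕ 3B = E8.
P[2]: D(K, B2) = 34; 34 ⊕ 51 = 65.
P[3]: D(K, 5C) = DE; DE ⊕ B2 = 6C.
P[4]: D(K, EF) = 71; 71 ⊕ 5C = 2D.
P[5]: D(K, D6) = 58; 58 ⊕ EF = B7.

P[1] = E8, P[2] = 65, P[3] = 6C, P[4] = 2D, P[5] = B7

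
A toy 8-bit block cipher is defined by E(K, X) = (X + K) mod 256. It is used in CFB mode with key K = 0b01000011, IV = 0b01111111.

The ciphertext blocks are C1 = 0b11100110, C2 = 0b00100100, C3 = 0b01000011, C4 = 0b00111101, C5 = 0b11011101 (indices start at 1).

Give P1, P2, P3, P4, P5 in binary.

P1 = 0b00100100, P2 = 0b00001101, P3 = 0b00100100, P4 = 0b10111011, P5 = 0b01011101

CFB decryption: P_i = C_i ⊕ E(K, C_{i−1}), with C_{0} = IV.
P1: E(K, 0b01111111) = 0b11000010; 0b11100110 ⊕ 0b11000010 = 0b00100100.
P2: E(K, 0b11100110) = 0b00101001; 0b00100100 ⊕ 0b00101001 = 0b00001101.
P3: E(K, 0b00100100) = 0b01100111; 0b01000011 ⊕ 0b01100111 = 0b00100100.
P4: E(K, 0b01000011) = 0b10000110; 0b00111101 ⊕ 0b10000110 = 0b10111011.
P5: E(K, 0b00111101) = 0b10000000; 0b11011101 ⊕ 0b10000000 = 0b01011101.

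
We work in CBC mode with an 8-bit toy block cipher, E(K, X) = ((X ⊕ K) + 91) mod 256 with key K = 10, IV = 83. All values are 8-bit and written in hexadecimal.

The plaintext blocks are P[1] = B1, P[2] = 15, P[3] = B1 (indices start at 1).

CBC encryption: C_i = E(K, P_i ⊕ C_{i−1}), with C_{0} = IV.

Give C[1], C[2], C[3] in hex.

C[1] = B3, C[2] = 47, C[3] = 77

C[1]: P[1] ⊕ 83 = 32; E(K, 32) = B3.
C[2]: P[2] ⊕ B3 = A6; E(K, A6) = 47.
C[3]: P[3] ⊕ 47 = F6; E(K, F6) = 77.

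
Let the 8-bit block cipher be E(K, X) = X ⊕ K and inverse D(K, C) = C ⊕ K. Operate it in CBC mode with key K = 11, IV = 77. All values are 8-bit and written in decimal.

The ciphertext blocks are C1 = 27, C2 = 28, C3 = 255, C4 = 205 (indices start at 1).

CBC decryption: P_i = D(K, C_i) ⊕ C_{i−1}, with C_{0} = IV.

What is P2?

P2: D(K, 28) = 23; 23 ⊕ 27 = 12.

P2 = 12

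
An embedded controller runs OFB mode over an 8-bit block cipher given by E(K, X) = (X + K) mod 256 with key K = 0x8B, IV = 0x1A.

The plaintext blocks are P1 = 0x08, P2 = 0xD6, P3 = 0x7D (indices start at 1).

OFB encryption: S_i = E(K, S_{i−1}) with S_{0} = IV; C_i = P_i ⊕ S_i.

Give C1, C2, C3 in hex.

C1 = 0xAD, C2 = 0xE6, C3 = 0xC6

C1: S = E(K, 0x1A) = 0xA5; 0x08 ⊕ 0xA5 = 0xAD.
C2: S = E(K, 0xA5) = 0x30; 0xD6 ⊕ 0x30 = 0xE6.
C3: S = E(K, 0x30) = 0xBB; 0x7D ⊕ 0xBB = 0xC6.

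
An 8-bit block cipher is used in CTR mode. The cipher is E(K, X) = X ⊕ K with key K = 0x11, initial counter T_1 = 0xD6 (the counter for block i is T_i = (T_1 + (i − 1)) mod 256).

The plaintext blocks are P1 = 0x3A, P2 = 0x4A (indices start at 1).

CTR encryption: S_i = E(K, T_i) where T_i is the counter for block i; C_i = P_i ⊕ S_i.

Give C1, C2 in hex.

C1: T = 0xD6, S = E(K, T) = 0xC7; 0x3A ⊕ 0xC7 = 0xFD.
C2: T = 0xD7, S = E(K, T) = 0xC6; 0x4A ⊕ 0xC6 = 0x8C.

C1 = 0xFD, C2 = 0x8C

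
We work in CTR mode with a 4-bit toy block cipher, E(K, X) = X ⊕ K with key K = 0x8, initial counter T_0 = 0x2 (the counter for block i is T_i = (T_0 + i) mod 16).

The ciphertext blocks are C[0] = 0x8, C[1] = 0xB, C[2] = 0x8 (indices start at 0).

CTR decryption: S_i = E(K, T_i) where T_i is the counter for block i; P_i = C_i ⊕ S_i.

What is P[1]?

P[1] = 0x0

P[1]: T = 0x3, S = E(K, T) = 0xB; 0xB ⊕ 0xB = 0x0.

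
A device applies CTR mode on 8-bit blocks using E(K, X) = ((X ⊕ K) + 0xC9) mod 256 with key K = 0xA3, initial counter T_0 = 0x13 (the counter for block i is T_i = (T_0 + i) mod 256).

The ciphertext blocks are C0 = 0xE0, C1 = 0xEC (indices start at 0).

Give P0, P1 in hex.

P0 = 0x99, P1 = 0x6C

CTR decryption: S_i = E(K, T_i) where T_i is the counter for block i; P_i = C_i ⊕ S_i.
P0: T = 0x13, S = E(K, T) = 0x79; 0xE0 ⊕ 0x79 = 0x99.
P1: T = 0x14, S = E(K, T) = 0x80; 0xEC ⊕ 0x80 = 0x6C.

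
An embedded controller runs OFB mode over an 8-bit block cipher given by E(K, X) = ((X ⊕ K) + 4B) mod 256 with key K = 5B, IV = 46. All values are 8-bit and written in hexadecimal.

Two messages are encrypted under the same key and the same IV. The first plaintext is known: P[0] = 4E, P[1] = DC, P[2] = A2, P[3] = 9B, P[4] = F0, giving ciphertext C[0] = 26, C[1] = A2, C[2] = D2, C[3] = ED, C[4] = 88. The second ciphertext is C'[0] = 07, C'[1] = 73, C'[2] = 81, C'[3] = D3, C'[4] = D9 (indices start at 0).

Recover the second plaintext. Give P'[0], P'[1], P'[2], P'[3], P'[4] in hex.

P'[0] = 6F, P'[1] = 0D, P'[2] = F1, P'[3] = A5, P'[4] = A1

In OFB with a reused IV, both messages share the same keystream S_i, so C_i ⊕ C'_i = P_i ⊕ P'_i and thus P'_i = P_i ⊕ C_i ⊕ C'_i.
P'[0]: 4E ⊕ 26 ⊕ 07 = 6F.
P'[1]: DC ⊕ A2 ⊕ 73 = 0D.
P'[2]: A2 ⊕ D2 ⊕ 81 = F1.
P'[3]: 9B ⊕ ED ⊕ D3 = A5.
P'[4]: F0 ⊕ 88 ⊕ D9 = A1.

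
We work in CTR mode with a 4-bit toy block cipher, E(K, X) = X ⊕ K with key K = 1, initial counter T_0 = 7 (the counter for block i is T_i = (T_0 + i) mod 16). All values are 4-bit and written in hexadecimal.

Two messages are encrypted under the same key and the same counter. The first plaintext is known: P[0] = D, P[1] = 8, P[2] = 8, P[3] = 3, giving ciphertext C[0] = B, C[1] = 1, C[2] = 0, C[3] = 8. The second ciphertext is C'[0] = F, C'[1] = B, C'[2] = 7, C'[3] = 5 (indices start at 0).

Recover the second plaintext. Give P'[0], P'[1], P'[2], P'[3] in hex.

In CTR with a reused counter, both messages share the same keystream S_i, so C_i ⊕ C'_i = P_i ⊕ P'_i and thus P'_i = P_i ⊕ C_i ⊕ C'_i.
P'[0]: D ⊕ B ⊕ F = 9.
P'[1]: 8 ⊕ 1 ⊕ B = 2.
P'[2]: 8 ⊕ 0 ⊕ 7 = F.
P'[3]: 3 ⊕ 8 ⊕ 5 = E.

P'[0] = 9, P'[1] = 2, P'[2] = F, P'[3] = E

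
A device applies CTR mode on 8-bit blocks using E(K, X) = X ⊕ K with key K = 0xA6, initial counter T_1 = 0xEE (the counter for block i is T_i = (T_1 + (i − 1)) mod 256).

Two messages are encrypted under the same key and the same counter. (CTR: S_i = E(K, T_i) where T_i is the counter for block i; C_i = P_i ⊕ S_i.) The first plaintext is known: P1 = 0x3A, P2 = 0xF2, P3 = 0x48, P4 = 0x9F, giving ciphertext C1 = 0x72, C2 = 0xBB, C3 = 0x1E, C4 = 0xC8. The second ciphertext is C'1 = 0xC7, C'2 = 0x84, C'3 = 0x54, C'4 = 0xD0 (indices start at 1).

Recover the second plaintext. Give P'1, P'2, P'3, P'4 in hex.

In CTR with a reused counter, both messages share the same keystream S_i, so C_i ⊕ C'_i = P_i ⊕ P'_i and thus P'_i = P_i ⊕ C_i ⊕ C'_i.
P'1: 0x3A ⊕ 0x72 ⊕ 0xC7 = 0x8F.
P'2: 0xF2 ⊕ 0xBB ⊕ 0x84 = 0xCD.
P'3: 0x48 ⊕ 0x1E ⊕ 0x54 = 0x02.
P'4: 0x9F ⊕ 0xC8 ⊕ 0xD0 = 0x87.

P'1 = 0x8F, P'2 = 0xCD, P'3 = 0x02, P'4 = 0x87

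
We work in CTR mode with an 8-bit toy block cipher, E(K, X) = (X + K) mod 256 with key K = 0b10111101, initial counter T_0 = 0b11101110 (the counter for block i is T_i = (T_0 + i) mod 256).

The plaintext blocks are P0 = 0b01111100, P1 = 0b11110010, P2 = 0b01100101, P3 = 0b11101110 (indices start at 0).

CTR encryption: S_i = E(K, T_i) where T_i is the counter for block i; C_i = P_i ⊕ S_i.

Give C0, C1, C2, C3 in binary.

C0 = 0b11010111, C1 = 0b01011110, C2 = 0b11001000, C3 = 0b01000000

C0: T = 0b11101110, S = E(K, T) = 0b10101011; 0b01111100 ⊕ 0b10101011 = 0b11010111.
C1: T = 0b11101111, S = E(K, T) = 0b10101100; 0b11110010 ⊕ 0b10101100 = 0b01011110.
C2: T = 0b11110000, S = E(K, T) = 0b10101101; 0b01100101 ⊕ 0b10101101 = 0b11001000.
C3: T = 0b11110001, S = E(K, T) = 0b10101110; 0b11101110 ⊕ 0b10101110 = 0b01000000.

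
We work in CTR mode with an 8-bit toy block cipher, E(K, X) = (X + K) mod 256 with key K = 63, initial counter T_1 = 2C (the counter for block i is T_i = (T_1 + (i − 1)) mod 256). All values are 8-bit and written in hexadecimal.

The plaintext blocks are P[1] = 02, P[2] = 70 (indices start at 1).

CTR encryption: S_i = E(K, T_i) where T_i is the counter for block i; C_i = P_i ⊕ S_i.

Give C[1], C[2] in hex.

C[1] = 8D, C[2] = E0

C[1]: T = 2C, S = E(K, T) = 8F; 02 ⊕ 8F = 8D.
C[2]: T = 2D, S = E(K, T) = 90; 70 ⊕ 90 = E0.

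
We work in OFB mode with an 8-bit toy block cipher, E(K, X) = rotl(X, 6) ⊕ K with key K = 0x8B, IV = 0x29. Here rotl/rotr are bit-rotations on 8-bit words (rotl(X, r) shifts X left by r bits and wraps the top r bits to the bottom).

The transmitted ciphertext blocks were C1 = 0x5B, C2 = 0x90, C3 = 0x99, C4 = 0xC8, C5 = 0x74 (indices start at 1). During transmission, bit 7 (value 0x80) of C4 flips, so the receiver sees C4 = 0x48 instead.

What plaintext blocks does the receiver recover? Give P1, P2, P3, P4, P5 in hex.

P1 = 0x9A, P2 = 0x6B, P3 = 0xEC, P4 = 0x9E, P5 = 0x4A

OFB decryption: S_i = E(K, S_{i−1}) with S_{0} = IV; P_i = C_i ⊕ S_i.
Only C4 changed, to 0x48. In OFB, a change in C_i flips the same bit in P_i only; the keystream is unaffected. Decrypting the received ciphertext:
P1: S = E(K, 0x29) = 0xC1; 0x5B ⊕ 0xC1 = 0x9A.
P2: S = E(K, 0xC1) = 0xFB; 0x90 ⊕ 0xFB = 0x6B.
P3: S = E(K, 0xFB) = 0x75; 0x99 ⊕ 0x75 = 0xEC.
P4: S = E(K, 0x75) = 0xD6; 0x48 ⊕ 0xD6 = 0x9E.
P5: S = E(K, 0xD6) = 0x3E; 0x74 ⊕ 0x3E = 0x4A.
Blocks that differ from the original plaintext: P4.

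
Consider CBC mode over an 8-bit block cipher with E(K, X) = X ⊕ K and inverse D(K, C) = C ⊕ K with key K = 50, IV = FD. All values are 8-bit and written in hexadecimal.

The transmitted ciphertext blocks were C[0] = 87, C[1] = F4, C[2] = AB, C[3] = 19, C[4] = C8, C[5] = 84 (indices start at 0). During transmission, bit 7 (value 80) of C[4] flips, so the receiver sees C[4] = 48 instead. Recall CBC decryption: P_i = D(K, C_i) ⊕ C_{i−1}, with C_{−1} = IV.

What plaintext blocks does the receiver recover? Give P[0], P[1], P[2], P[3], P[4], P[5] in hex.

Only C[4] changed, to 48. In CBC, a change in C_i garbles P_i and flips the same bit in P_{i+1}. Decrypting the received ciphertext:
P[0]: D(K, 87) = D7; D7 ⊕ FD = 2A.
P[1]: D(K, F4) = A4; A4 ⊕ 87 = 23.
P[2]: D(K, AB) = FB; FB ⊕ F4 = 0F.
P[3]: D(K, 19) = 49; 49 ⊕ AB = E2.
P[4]: D(K, 48) = 18; 18 ⊕ 19 = 01.
P[5]: D(K, 84) = D4; D4 ⊕ 48 = 9C.
Blocks that differ from the original plaintext: P[4], P[5].

P[0] = 2A, P[1] = 23, P[2] = 0F, P[3] = E2, P[4] = 01, P[5] = 9C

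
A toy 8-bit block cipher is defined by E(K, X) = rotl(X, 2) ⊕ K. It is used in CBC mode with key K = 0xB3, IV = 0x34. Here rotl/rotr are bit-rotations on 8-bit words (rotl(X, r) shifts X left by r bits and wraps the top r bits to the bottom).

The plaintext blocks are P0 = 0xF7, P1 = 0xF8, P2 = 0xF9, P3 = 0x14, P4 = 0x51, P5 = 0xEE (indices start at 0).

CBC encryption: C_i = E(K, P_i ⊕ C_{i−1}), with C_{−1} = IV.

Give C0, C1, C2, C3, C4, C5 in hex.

C0: P0 ⊕ 0x34 = 0xC3; E(K, 0xC3) = 0xBC.
C1: P1 ⊕ 0xBC = 0x44; E(K, 0x44) = 0xA2.
C2: P2 ⊕ 0xA2 = 0x5B; E(K, 0x5B) = 0xDE.
C3: P3 ⊕ 0xDE = 0xCA; E(K, 0xCA) = 0x98.
C4: P4 ⊕ 0x98 = 0xC9; E(K, 0xC9) = 0x94.
C5: P5 ⊕ 0x94 = 0x7A; E(K, 0x7A) = 0x5A.

C0 = 0xBC, C1 = 0xA2, C2 = 0xDE, C3 = 0x98, C4 = 0x94, C5 = 0x5A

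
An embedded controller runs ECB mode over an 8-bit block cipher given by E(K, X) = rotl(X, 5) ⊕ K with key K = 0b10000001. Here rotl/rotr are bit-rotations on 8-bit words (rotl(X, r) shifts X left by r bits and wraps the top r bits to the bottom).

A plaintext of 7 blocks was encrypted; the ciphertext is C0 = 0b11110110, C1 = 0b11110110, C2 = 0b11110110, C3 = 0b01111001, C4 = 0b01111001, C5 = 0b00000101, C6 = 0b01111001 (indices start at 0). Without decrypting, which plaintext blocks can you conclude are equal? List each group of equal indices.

ECB encrypts each block independently with the same key, so equal ciphertext blocks imply equal plaintext blocks.
C0 = C1 = C2 = 0b11110110, so P0 = P1 = P2.
C3 = C4 = C6 = 0b01111001, so P3 = P4 = P6.

P0 = P1 = P2; P3 = P4 = P6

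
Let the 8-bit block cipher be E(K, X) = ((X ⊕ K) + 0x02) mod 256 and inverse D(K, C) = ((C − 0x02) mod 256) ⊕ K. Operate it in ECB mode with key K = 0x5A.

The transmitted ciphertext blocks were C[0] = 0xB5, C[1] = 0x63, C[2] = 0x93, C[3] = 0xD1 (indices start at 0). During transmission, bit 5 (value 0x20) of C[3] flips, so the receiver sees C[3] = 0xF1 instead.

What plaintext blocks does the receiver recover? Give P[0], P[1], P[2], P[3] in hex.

P[0] = 0xE9, P[1] = 0x3B, P[2] = 0xCB, P[3] = 0xB5

ECB decryption: P_i = D(K, C_i).
Only C[3] changed, to 0xF1. In ECB, a change in C_i affects only P_i. Decrypting the received ciphertext:
P[0]: D(K, 0xB5) = 0xE9.
P[1]: D(K, 0x63) = 0x3B.
P[2]: D(K, 0x93) = 0xCB.
P[3]: D(K, 0xF1) = 0xB5.
Blocks that differ from the original plaintext: P[3].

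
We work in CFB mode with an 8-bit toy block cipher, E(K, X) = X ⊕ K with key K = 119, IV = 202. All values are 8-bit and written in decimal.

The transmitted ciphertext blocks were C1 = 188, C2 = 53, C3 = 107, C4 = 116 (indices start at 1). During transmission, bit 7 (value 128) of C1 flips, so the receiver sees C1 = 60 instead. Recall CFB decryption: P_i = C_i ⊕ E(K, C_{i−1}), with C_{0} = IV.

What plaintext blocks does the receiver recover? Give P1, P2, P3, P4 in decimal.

P1 = 129, P2 = 126, P3 = 41, P4 = 104

Only C1 changed, to 60. In CFB, a change in C_i flips the same bit in P_i and garbles P_{i+1}. Decrypting the received ciphertext:
P1: E(K, 202) = 189; 60 ⊕ 189 = 129.
P2: E(K, 60) = 75; 53 ⊕ 75 = 126.
P3: E(K, 53) = 66; 107 ⊕ 66 = 41.
P4: E(K, 107) = 28; 116 ⊕ 28 = 104.
Blocks that differ from the original plaintext: P1, P2.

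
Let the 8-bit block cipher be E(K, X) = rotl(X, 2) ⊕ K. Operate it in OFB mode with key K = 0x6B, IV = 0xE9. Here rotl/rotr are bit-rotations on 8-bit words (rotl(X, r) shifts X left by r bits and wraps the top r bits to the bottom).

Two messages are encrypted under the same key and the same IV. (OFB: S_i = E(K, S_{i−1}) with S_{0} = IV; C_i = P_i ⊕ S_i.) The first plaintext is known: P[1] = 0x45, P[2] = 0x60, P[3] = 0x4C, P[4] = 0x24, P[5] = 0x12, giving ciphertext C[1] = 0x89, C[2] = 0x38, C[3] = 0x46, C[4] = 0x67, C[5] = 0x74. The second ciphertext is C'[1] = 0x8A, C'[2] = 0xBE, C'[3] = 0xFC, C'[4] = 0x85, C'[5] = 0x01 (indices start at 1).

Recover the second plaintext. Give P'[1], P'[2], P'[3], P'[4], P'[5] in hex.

P'[1] = 0x46, P'[2] = 0xE6, P'[3] = 0xF6, P'[4] = 0xC6, P'[5] = 0x67

In OFB with a reused IV, both messages share the same keystream S_i, so C_i ⊕ C'_i = P_i ⊕ P'_i and thus P'_i = P_i ⊕ C_i ⊕ C'_i.
P'[1]: 0x45 ⊕ 0x89 ⊕ 0x8A = 0x46.
P'[2]: 0x60 ⊕ 0x38 ⊕ 0xBE = 0xE6.
P'[3]: 0x4C ⊕ 0x46 ⊕ 0xFC = 0xF6.
P'[4]: 0x24 ⊕ 0x67 ⊕ 0x85 = 0xC6.
P'[5]: 0x12 ⊕ 0x74 ⊕ 0x01 = 0x67.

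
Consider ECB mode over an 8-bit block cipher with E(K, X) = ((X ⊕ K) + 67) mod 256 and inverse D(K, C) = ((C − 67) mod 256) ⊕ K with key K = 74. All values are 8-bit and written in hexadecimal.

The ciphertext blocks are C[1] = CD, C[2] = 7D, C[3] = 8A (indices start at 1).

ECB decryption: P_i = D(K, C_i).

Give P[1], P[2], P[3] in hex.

P[1]: D(K, CD) = 12.
P[2]: D(K, 7D) = 62.
P[3]: D(K, 8A) = 57.

P[1] = 12, P[2] = 62, P[3] = 57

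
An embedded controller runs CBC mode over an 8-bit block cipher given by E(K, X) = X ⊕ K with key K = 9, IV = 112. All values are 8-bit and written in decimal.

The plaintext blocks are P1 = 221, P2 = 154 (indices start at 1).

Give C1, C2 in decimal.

CBC encryption: C_i = E(K, P_i ⊕ C_{i−1}), with C_{0} = IV.
C1: P1 ⊕ 112 = 173; E(K, 173) = 164.
C2: P2 ⊕ 164 = 62; E(K, 62) = 55.

C1 = 164, C2 = 55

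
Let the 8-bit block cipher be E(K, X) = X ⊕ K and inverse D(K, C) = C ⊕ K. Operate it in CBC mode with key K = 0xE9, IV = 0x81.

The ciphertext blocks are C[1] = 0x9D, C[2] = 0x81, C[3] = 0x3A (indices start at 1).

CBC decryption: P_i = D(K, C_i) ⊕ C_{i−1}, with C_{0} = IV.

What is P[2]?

P[2] = 0xF5

P[2]: D(K, 0x81) = 0x68; 0x68 ⊕ 0x9D = 0xF5.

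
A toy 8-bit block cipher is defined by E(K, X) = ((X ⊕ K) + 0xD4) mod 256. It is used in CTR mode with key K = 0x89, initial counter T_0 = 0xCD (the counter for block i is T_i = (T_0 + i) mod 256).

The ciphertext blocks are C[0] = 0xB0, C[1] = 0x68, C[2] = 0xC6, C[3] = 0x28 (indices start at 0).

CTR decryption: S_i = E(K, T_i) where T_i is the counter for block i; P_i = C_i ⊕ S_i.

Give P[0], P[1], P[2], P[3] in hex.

P[0] = 0xA8, P[1] = 0x73, P[2] = 0xDC, P[3] = 0x05

P[0]: T = 0xCD, S = E(K, T) = 0x18; 0xB0 ⊕ 0x18 = 0xA8.
P[1]: T = 0xCE, S = E(K, T) = 0x1B; 0x68 ⊕ 0x1B = 0x73.
P[2]: T = 0xCF, S = E(K, T) = 0x1A; 0xC6 ⊕ 0x1A = 0xDC.
P[3]: T = 0xD0, S = E(K, T) = 0x2D; 0x28 ⊕ 0x2D = 0x05.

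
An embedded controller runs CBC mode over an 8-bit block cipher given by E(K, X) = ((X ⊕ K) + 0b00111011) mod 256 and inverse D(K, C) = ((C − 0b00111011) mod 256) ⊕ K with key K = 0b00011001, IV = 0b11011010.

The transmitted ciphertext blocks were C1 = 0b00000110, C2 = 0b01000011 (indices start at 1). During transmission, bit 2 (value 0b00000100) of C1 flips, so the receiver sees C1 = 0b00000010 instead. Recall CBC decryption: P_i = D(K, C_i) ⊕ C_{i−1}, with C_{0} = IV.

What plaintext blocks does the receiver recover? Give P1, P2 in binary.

Only C1 changed, to 0b00000010. In CBC, a change in C_i garbles P_i and flips the same bit in P_{i+1}. Decrypting the received ciphertext:
P1: D(K, 0b00000010) = 0b11011110; 0b11011110 ⊕ 0b11011010 = 0b00000100.
P2: D(K, 0b01000011) = 0b00010001; 0b00010001 ⊕ 0b00000010 = 0b00010011.
Blocks that differ from the original plaintext: P1, P2.

P1 = 0b00000100, P2 = 0b00010011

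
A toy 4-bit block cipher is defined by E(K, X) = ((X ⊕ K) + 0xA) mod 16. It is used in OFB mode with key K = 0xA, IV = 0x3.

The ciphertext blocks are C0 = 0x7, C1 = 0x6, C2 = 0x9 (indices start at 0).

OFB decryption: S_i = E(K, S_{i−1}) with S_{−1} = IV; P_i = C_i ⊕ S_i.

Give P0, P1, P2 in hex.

P0 = 0x4, P1 = 0x5, P2 = 0xA

P0: S = E(K, 0x3) = 0x3; 0x7 ⊕ 0x3 = 0x4.
P1: S = E(K, 0x3) = 0x3; 0x6 ⊕ 0x3 = 0x5.
P2: S = E(K, 0x3) = 0x3; 0x9 ⊕ 0x3 = 0xA.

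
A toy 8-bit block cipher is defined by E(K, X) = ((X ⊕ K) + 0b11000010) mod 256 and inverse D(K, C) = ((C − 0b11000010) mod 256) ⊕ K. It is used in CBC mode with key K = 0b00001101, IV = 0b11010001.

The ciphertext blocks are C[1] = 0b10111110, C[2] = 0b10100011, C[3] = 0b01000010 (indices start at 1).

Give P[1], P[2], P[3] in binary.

P[1] = 0b00100000, P[2] = 0b01010010, P[3] = 0b00101110

CBC decryption: P_i = D(K, C_i) ⊕ C_{i−1}, with C_{0} = IV.
P[1]: D(K, 0b10111110) = 0b11110001; 0b11110001 ⊕ 0b11010001 = 0b00100000.
P[2]: D(K, 0b10100011) = 0b11101100; 0b11101100 ⊕ 0b10111110 = 0b01010010.
P[3]: D(K, 0b01000010) = 0b10001101; 0b10001101 ⊕ 0b10100011 = 0b00101110.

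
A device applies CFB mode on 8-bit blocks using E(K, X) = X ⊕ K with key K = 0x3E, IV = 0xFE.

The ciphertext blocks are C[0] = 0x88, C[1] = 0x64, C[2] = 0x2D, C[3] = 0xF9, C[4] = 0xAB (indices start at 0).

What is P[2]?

CFB decryption: P_i = C_i ⊕ E(K, C_{i−1}), with C_{−1} = IV.
P[2]: E(K, 0x64) = 0x5A; 0x2D ⊕ 0x5A = 0x77.

P[2] = 0x77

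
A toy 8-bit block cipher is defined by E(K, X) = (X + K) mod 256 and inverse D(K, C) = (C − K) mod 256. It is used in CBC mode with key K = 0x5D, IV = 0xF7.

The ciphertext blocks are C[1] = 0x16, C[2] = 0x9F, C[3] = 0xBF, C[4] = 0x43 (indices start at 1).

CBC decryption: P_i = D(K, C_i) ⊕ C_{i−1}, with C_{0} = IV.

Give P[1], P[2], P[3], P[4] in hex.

P[1]: D(K, 0x16) = 0xB9; 0xB9 ⊕ 0xF7 = 0x4E.
P[2]: D(K, 0x9F) = 0x42; 0x42 ⊕ 0x16 = 0x54.
P[3]: D(K, 0xBF) = 0x62; 0x62 ⊕ 0x9F = 0xFD.
P[4]: D(K, 0x43) = 0xE6; 0xE6 ⊕ 0xBF = 0x59.

P[1] = 0x4E, P[2] = 0x54, P[3] = 0xFD, P[4] = 0x59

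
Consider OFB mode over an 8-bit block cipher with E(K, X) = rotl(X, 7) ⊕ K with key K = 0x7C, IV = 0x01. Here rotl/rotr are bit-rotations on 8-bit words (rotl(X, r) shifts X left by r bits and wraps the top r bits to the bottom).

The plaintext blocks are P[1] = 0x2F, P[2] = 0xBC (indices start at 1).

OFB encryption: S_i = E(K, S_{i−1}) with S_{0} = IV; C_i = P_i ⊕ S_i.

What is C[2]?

C[1]: S = E(K, 0x01) = 0xFC; 0x2F ⊕ 0xFC = 0xD3.
C[2]: S = E(K, 0xFC) = 0x02; 0xBC ⊕ 0x02 = 0xBE.

C[2] = 0xBE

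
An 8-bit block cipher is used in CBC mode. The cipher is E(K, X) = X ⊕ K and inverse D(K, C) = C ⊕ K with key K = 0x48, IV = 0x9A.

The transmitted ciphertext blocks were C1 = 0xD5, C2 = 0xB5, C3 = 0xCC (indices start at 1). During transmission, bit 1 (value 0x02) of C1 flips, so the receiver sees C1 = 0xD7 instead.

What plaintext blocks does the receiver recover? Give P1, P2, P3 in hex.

CBC decryption: P_i = D(K, C_i) ⊕ C_{i−1}, with C_{0} = IV.
Only C1 changed, to 0xD7. In CBC, a change in C_i garbles P_i and flips the same bit in P_{i+1}. Decrypting the received ciphertext:
P1: D(K, 0xD7) = 0x9F; 0x9F ⊕ 0x9A = 0x05.
P2: D(K, 0xB5) = 0xFD; 0xFD ⊕ 0xD7 = 0x2A.
P3: D(K, 0xCC) = 0x84; 0x84 ⊕ 0xB5 = 0x31.
Blocks that differ from the original plaintext: P1, P2.

P1 = 0x05, P2 = 0x2A, P3 = 0x31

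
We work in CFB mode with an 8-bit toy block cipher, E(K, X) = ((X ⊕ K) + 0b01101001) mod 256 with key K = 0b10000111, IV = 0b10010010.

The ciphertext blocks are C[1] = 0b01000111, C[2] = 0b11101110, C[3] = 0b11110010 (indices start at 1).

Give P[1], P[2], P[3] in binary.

CFB decryption: P_i = C_i ⊕ E(K, C_{i−1}), with C_{0} = IV.
P[1]: E(K, 0b10010010) = 0b01111110; 0b01000111 ⊕ 0b01111110 = 0b00111001.
P[2]: E(K, 0b01000111) = 0b00101001; 0b11101110 ⊕ 0b00101001 = 0b11000111.
P[3]: E(K, 0b11101110) = 0b11010010; 0b11110010 ⊕ 0b11010010 = 0b00100000.

P[1] = 0b00111001, P[2] = 0b11000111, P[3] = 0b00100000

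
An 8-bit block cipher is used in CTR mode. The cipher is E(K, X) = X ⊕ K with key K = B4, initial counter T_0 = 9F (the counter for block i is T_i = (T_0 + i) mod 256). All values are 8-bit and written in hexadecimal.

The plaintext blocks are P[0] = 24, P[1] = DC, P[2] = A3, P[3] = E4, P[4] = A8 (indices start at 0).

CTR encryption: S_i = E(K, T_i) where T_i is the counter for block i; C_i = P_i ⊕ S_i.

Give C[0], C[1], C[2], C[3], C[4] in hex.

C[0] = 0F, C[1] = C8, C[2] = B6, C[3] = F2, C[4] = BF

C[0]: T = 9F, S = E(K, T) = 2B; 24 ⊕ 2B = 0F.
C[1]: T = A0, S = E(K, T) = 14; DC ⊕ 14 = C8.
C[2]: T = A1, S = E(K, T) = 15; A3 ⊕ 15 = B6.
C[3]: T = A2, S = E(K, T) = 16; E4 ⊕ 16 = F2.
C[4]: T = A3, S = E(K, T) = 17; A8 ⊕ 17 = BF.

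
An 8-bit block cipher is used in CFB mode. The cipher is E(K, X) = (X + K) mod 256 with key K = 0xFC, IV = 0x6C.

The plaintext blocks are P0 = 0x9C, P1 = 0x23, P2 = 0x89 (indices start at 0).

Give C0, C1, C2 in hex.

CFB encryption: C_i = P_i ⊕ E(K, C_{i−1}), with C_{−1} = IV.
C0: E(K, 0x6C) = 0x68; 0x9C ⊕ 0x68 = 0xF4.
C1: E(K, 0xF4) = 0xF0; 0x23 ⊕ 0xF0 = 0xD3.
C2: E(K, 0xD3) = 0xCF; 0x89 ⊕ 0xCF = 0x46.

C0 = 0xF4, C1 = 0xD3, C2 = 0x46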